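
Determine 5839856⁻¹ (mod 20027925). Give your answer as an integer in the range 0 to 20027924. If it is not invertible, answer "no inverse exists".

gcd(20027925, 5839856) by repeated division:
20027925 = 3×5839856 + 2508357
5839856 = 2×2508357 + 823142
2508357 = 3×823142 + 38931
823142 = 21×38931 + 5591
38931 = 6×5591 + 5385
5591 = 1×5385 + 206
5385 = 26×206 + 29
206 = 7×29 + 3
29 = 9×3 + 2
3 = 1×2 + 1
2 = 2×1 + 0
The gcd is 1. Working backward:
1 = 3 − 2
1 = −29 + 10·3
1 = 10·206 − 71·29
1 = −71·5385 + 1856·206
1 = 1856·5591 − 1927·5385
1 = −1927·38931 + 13418·5591
1 = 13418·823142 − 283705·38931
1 = −283705·2508357 + 864533·823142
1 = 864533·5839856 − 2012771·2508357
1 = −2012771·20027925 + 6902846·5839856
So 5839856·6902846 ≡ 1 (mod 20027925).

6902846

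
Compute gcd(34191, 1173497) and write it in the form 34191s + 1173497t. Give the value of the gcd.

Apply Euclid's algorithm to 1173497 and 34191:
1173497 = 34·34191 + 11003
34191 = 3·11003 + 1182
11003 = 9·1182 + 365
1182 = 3·365 + 87
365 = 4·87 + 17
87 = 5·17 + 2
17 = 8·2 + 1
2 = 2·1 + 0
gcd(34191, 1173497) = 1.
Back-substituting:
1 = 17 − 8·2
1 = −8·87 + 41·17
1 = 41·365 − 172·87
1 = −172·1182 + 557·365
1 = 557·11003 − 5185·1182
1 = −5185·34191 + 16112·11003
1 = 16112·1173497 − 552993·34191
So 1 = (16112)·1173497 + (-552993)·34191.

1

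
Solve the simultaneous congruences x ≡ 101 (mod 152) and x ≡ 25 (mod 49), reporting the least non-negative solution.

Write x = 101 + 152·k. Then 152·k ≡ 25 − 101 ≡ 22 (mod 49).
Need 152⁻¹ mod 49. Extended Euclid on (49, 5):
49 = 9*5 + 4
5 = 1*4 + 1
4 = 4*1 + 0
Back-substitute:
1 = 5 − 4
1 = −49 + 10·5
152⁻¹ ≡ 10 (mod 49), so k ≡ 10·22 ≡ 24 (mod 49).
x = 101 + 152·24 = 3749.

3749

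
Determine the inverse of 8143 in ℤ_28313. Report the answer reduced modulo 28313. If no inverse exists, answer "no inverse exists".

Extended Euclidean algorithm:
28313 = 3·8143 + 3884
8143 = 2·3884 + 375
3884 = 10·375 + 134
375 = 2·134 + 107
134 = 1·107 + 27
107 = 3·27 + 26
27 = 1·26 + 1
26 = 26·1 + 0
gcd = 1, so the inverse exists. Back-substitute:
1 = 27 − 26
1 = −107 + 4·27
1 = 4·134 − 5·107
1 = −5·375 + 14·134
1 = 14·3884 − 145·375
1 = −145·8143 + 304·3884
1 = 304·28313 − 1057·8143
Thus 8143·(-1057) ≡ 1 (mod 28313); reducing, -1057 mod 28313 = 27256.

27256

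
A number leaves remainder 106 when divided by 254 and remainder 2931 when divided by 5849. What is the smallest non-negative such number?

Write x = 106 + 254·k. Then 254·k ≡ 2931 − 106 ≡ 2825 (mod 5849).
Need 254⁻¹ mod 5849. Extended Euclid on (5849, 254):
5849 = 23*254 + 7
254 = 36*7 + 2
7 = 3*2 + 1
2 = 2*1 + 0
Back-substitute:
1 = 7 − 3·2
1 = −3·254 + 109·7
1 = 109·5849 − 2510·254
254⁻¹ ≡ 3339 (mod 5849), so k ≡ 3339·2825 ≡ 4087 (mod 5849).
x = 106 + 254·4087 = 1038204.

1038204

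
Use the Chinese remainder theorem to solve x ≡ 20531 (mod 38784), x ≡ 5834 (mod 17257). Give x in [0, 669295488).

194405939

Write x = 20531 + 38784·k. Then 38784·k ≡ 5834 − 20531 ≡ 2560 (mod 17257).
Need 38784⁻¹ mod 17257. Extended Euclid on (17257, 4270):
17257 = 4*4270 + 177
4270 = 24*177 + 22
177 = 8*22 + 1
22 = 22*1 + 0
Back-substitute:
1 = 177 − 8·22
1 = −8·4270 + 193·177
1 = 193·17257 − 780·4270
38784⁻¹ ≡ 16477 (mod 17257), so k ≡ 16477·2560 ≡ 5012 (mod 17257).
x = 20531 + 38784·5012 = 194405939.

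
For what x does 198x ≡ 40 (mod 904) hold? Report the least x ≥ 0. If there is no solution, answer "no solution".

First find gcd(198, 904):
904 = 4*198 + 112
198 = 1*112 + 86
112 = 1*86 + 26
86 = 3*26 + 8
26 = 3*8 + 2
8 = 4*2 + 0
gcd = 2 and 2 | 40, so solutions exist. Divide through by 2: 99x ≡ 20 (mod 452).
Now find 99⁻¹ mod 452:
452 = 4*99 + 56
99 = 1*56 + 43
56 = 1*43 + 13
43 = 3*13 + 4
13 = 3*4 + 1
4 = 4*1 + 0
Back-substitute:
1 = 13 − 3·4
1 = −3·43 + 10·13
1 = 10·56 − 13·43
1 = −13·99 + 23·56
1 = 23·452 − 105·99
So 99·(-105) ≡ 1 (mod 452), i.e. 99⁻¹ ≡ 347.
Then x ≡ 347·20 ≡ 160 (mod 452); the smallest non-negative solution is x = 160.

160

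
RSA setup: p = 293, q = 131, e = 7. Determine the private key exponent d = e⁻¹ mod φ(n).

φ(n) = (p−1)(q−1) = 292·130 = 37960.
Need d with 7·d ≡ 1 (mod 37960). Apply the extended Euclidean algorithm:
37960 = 5422*7 + 6
7 = 1*6 + 1
6 = 6*1 + 0
Back-substitute:
1 = 7 − 6
1 = −37960 + 5423·7
So 7·5423 ≡ 1 (mod 37960), hence d = 5423.

5423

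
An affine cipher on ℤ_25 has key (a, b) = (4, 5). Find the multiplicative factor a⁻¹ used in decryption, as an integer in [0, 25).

Apply the Euclidean algorithm to 25 and 4:
25 = 6*4 + 1
4 = 4*1 + 0
Since gcd(4, 25) = 1, back-substitute to write 1 as a combination:
1 = 25 − 6·4
Hence 4⁻¹ ≡ -6 ≡ 19 (mod 25).

19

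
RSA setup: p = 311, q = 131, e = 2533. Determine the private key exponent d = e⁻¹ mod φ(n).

27397

φ(n) = (p−1)(q−1) = 310·130 = 40300.
Need d with 2533·d ≡ 1 (mod 40300). Apply the extended Euclidean algorithm:
40300 = 15*2533 + 2305
2533 = 1*2305 + 228
2305 = 10*228 + 25
228 = 9*25 + 3
25 = 8*3 + 1
3 = 3*1 + 0
Back-substitute:
1 = 25 − 8·3
1 = −8·228 + 73·25
1 = 73·2305 − 738·228
1 = −738·2533 + 811·2305
1 = 811·40300 − 12903·2533
So 2533·(-12903) ≡ 1 (mod 40300), hence d ≡ -12903 ≡ 27397 (mod 40300).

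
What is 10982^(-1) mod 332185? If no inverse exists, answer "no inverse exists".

gcd(332185, 10982) by repeated division:
332185 = 30×10982 + 2725
10982 = 4×2725 + 82
2725 = 33×82 + 19
82 = 4×19 + 6
19 = 3×6 + 1
6 = 6×1 + 0
gcd = 1, so the inverse exists. Back-substitute:
1 = 19 − 3·6
1 = −3·82 + 13·19
1 = 13·2725 − 432·82
1 = −432·10982 + 1741·2725
1 = 1741·332185 − 52662·10982
Thus 10982·(-52662) ≡ 1 (mod 332185); reducing, -52662 mod 332185 = 279523.

279523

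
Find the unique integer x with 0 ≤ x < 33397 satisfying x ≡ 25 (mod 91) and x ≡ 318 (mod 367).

20136

Write x = 25 + 91·k. Then 91·k ≡ 318 − 25 ≡ 293 (mod 367).
Need 91⁻¹ mod 367. Extended Euclid on (367, 91):
367 = 4*91 + 3
91 = 30*3 + 1
3 = 3*1 + 0
Back-substitute:
1 = 91 − 30·3
1 = −30·367 + 121·91
91⁻¹ ≡ 121 (mod 367), so k ≡ 121·293 ≡ 221 (mod 367).
x = 25 + 91·221 = 20136.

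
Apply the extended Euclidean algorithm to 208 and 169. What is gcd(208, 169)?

13

Apply Euclid's algorithm to 208 and 169:
208 = 1*169 + 39
169 = 4*39 + 13
39 = 3*13 + 0
gcd(208, 169) = 13.
Back-substituting:
13 = 169 − 4·39
13 = −4·208 + 5·169
So 13 = (-4)·208 + (5)·169.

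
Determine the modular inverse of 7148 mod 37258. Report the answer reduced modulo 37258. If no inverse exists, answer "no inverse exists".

Euclidean algorithm on 37258, 7148:
37258 = 5·7148 + 1518
7148 = 4·1518 + 1076
1518 = 1·1076 + 442
1076 = 2·442 + 192
442 = 2·192 + 58
192 = 3·58 + 18
58 = 3·18 + 4
18 = 4·4 + 2
4 = 2·2 + 0
Since gcd = 2 > 1, 7148 is not a unit mod 37258.

no inverse exists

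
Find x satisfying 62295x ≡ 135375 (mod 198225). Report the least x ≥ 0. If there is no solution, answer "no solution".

First find gcd(62295, 198225):
198225 = 3*62295 + 11340
62295 = 5*11340 + 5595
11340 = 2*5595 + 150
5595 = 37*150 + 45
150 = 3*45 + 15
45 = 3*15 + 0
gcd = 15 and 15 | 135375, so solutions exist. Divide through by 15: 4153x ≡ 9025 (mod 13215).
Now find 4153⁻¹ mod 13215:
13215 = 3·4153 + 756
4153 = 5·756 + 373
756 = 2·373 + 10
373 = 37·10 + 3
10 = 3·3 + 1
3 = 3·1 + 0
Back-substitute:
1 = 10 − 3·3
1 = −3·373 + 112·10
1 = 112·756 − 227·373
1 = −227·4153 + 1247·756
1 = 1247·13215 − 3968·4153
So 4153·(-3968) ≡ 1 (mod 13215), i.e. 4153⁻¹ ≡ 9247.
Then x ≡ 9247·9025 ≡ 1450 (mod 13215); the smallest non-negative solution is x = 1450.

1450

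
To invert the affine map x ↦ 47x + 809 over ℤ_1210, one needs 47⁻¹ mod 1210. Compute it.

103

Apply the Euclidean algorithm to 1210 and 47:
1210 = 25·47 + 35
47 = 1·35 + 12
35 = 2·12 + 11
12 = 1·11 + 1
11 = 11·1 + 0
The gcd is 1. Working backward:
1 = 12 − 11
1 = −35 + 3·12
1 = 3·47 − 4·35
1 = −4·1210 + 103·47
So 47·103 ≡ 1 (mod 1210).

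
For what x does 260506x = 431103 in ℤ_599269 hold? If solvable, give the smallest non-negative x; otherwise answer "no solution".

32159

First find gcd(260506, 599269):
599269 = 2*260506 + 78257
260506 = 3*78257 + 25735
78257 = 3*25735 + 1052
25735 = 24*1052 + 487
1052 = 2*487 + 78
487 = 6*78 + 19
78 = 4*19 + 2
19 = 9*2 + 1
2 = 2*1 + 0
gcd = 1, so a unique solution mod 599269 exists.
Back-substitute for the Bézout coefficients:
1 = 19 − 9·2
1 = −9·78 + 37·19
1 = 37·487 − 231·78
1 = −231·1052 + 499·487
1 = 499·25735 − 12207·1052
1 = −12207·78257 + 37120·25735
1 = 37120·260506 − 123567·78257
1 = −123567·599269 + 284254·260506
So 260506·(284254) ≡ 1 (mod 599269), giving 260506⁻¹ ≡ 284254.
x ≡ 260506⁻¹·431103 ≡ 284254·431103 ≡ 32159 (mod 599269).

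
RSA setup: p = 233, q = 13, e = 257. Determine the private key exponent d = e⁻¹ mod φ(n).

φ(n) = (p−1)(q−1) = 232·12 = 2784.
Need d with 257·d ≡ 1 (mod 2784). Apply the extended Euclidean algorithm:
2784 = 10*257 + 214
257 = 1*214 + 43
214 = 4*43 + 42
43 = 1*42 + 1
42 = 42*1 + 0
Back-substitute:
1 = 43 − 42
1 = −214 + 5·43
1 = 5·257 − 6·214
1 = −6·2784 + 65·257
So 257·65 ≡ 1 (mod 2784), hence d = 65.

65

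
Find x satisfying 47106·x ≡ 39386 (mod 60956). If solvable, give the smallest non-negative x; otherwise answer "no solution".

13117

First find gcd(47106, 60956):
60956 = 1×47106 + 13850
47106 = 3×13850 + 5556
13850 = 2×5556 + 2738
5556 = 2×2738 + 80
2738 = 34×80 + 18
80 = 4×18 + 8
18 = 2×8 + 2
8 = 4×2 + 0
gcd = 2 and 2 | 39386, so solutions exist. Divide through by 2: 23553x ≡ 19693 (mod 30478).
Now find 23553⁻¹ mod 30478:
30478 = 1·23553 + 6925
23553 = 3·6925 + 2778
6925 = 2·2778 + 1369
2778 = 2·1369 + 40
1369 = 34·40 + 9
40 = 4·9 + 4
9 = 2·4 + 1
4 = 4·1 + 0
Back-substitute:
1 = 9 − 2·4
1 = −2·40 + 9·9
1 = 9·1369 − 308·40
1 = −308·2778 + 625·1369
1 = 625·6925 − 1558·2778
1 = −1558·23553 + 5299·6925
1 = 5299·30478 − 6857·23553
So 23553·(-6857) ≡ 1 (mod 30478), i.e. 23553⁻¹ ≡ 23621.
Then x ≡ 23621·19693 ≡ 13117 (mod 30478); the smallest non-negative solution is x = 13117.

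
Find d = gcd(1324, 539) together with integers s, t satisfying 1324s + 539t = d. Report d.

1

Repeated division:
1324 = 2*539 + 246
539 = 2*246 + 47
246 = 5*47 + 11
47 = 4*11 + 3
11 = 3*3 + 2
3 = 1*2 + 1
2 = 2*1 + 0
gcd(1324, 539) = 1.
Express as a combination:
1 = 3 − 2
1 = −11 + 4·3
1 = 4·47 − 17·11
1 = −17·246 + 89·47
1 = 89·539 − 195·246
1 = −195·1324 + 479·539
So 1 = (-195)·1324 + (479)·539.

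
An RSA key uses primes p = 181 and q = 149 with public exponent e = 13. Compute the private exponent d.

8197

φ(n) = (p−1)(q−1) = 180·148 = 26640.
Need d with 13·d ≡ 1 (mod 26640). Apply the extended Euclidean algorithm:
26640 = 2049·13 + 3
13 = 4·3 + 1
3 = 3·1 + 0
Back-substitute:
1 = 13 − 4·3
1 = −4·26640 + 8197·13
So 13·8197 ≡ 1 (mod 26640), hence d = 8197.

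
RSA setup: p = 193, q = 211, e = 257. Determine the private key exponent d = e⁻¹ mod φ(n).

φ(n) = (p−1)(q−1) = 192·210 = 40320.
Need d with 257·d ≡ 1 (mod 40320). Apply the extended Euclidean algorithm:
40320 = 156·257 + 228
257 = 1·228 + 29
228 = 7·29 + 25
29 = 1·25 + 4
25 = 6·4 + 1
4 = 4·1 + 0
Back-substitute:
1 = 25 − 6·4
1 = −6·29 + 7·25
1 = 7·228 − 55·29
1 = −55·257 + 62·228
1 = 62·40320 − 9727·257
So 257·(-9727) ≡ 1 (mod 40320), hence d ≡ -9727 ≡ 30593 (mod 40320).

30593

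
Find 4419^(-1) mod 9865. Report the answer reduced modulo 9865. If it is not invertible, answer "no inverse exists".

1364

gcd(9865, 4419) by repeated division:
9865 = 2·4419 + 1027
4419 = 4·1027 + 311
1027 = 3·311 + 94
311 = 3·94 + 29
94 = 3·29 + 7
29 = 4·7 + 1
7 = 7·1 + 0
gcd = 1, so the inverse exists. Back-substitute:
1 = 29 − 4·7
1 = −4·94 + 13·29
1 = 13·311 − 43·94
1 = −43·1027 + 142·311
1 = 142·4419 − 611·1027
1 = −611·9865 + 1364·4419
So 4419·1364 ≡ 1 (mod 9865).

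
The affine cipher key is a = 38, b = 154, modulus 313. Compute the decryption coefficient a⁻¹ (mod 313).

gcd(313, 38) by repeated division:
313 = 8×38 + 9
38 = 4×9 + 2
9 = 4×2 + 1
2 = 2×1 + 0
Since gcd(38, 313) = 1, back-substitute to write 1 as a combination:
1 = 9 − 4·2
1 = −4·38 + 17·9
1 = 17·313 − 140·38
Thus 38·(-140) ≡ 1 (mod 313); reducing, -140 mod 313 = 173.

173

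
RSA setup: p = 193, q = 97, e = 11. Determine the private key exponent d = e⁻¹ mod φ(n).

φ(n) = (p−1)(q−1) = 192·96 = 18432.
Need d with 11·d ≡ 1 (mod 18432). Apply the extended Euclidean algorithm:
18432 = 1675·11 + 7
11 = 1·7 + 4
7 = 1·4 + 3
4 = 1·3 + 1
3 = 3·1 + 0
Back-substitute:
1 = 4 − 3
1 = −7 + 2·4
1 = 2·11 − 3·7
1 = −3·18432 + 5027·11
So 11·5027 ≡ 1 (mod 18432), hence d = 5027.

5027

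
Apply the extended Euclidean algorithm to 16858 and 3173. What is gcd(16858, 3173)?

Apply Euclid's algorithm to 16858 and 3173:
16858 = 5*3173 + 993
3173 = 3*993 + 194
993 = 5*194 + 23
194 = 8*23 + 10
23 = 2*10 + 3
10 = 3*3 + 1
3 = 3*1 + 0
gcd(16858, 3173) = 1.
Back-substituting:
1 = 10 − 3·3
1 = −3·23 + 7·10
1 = 7·194 − 59·23
1 = −59·993 + 302·194
1 = 302·3173 − 965·993
1 = −965·16858 + 5127·3173
So 1 = (-965)·16858 + (5127)·3173.

1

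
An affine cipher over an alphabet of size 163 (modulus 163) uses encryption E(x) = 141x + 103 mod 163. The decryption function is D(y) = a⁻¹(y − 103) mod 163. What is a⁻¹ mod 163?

Extended Euclidean algorithm:
163 = 1*141 + 22
141 = 6*22 + 9
22 = 2*9 + 4
9 = 2*4 + 1
4 = 4*1 + 0
gcd = 1, so the inverse exists. Back-substitute:
1 = 9 − 2·4
1 = −2·22 + 5·9
1 = 5·141 − 32·22
1 = −32·163 + 37·141
So 141·37 ≡ 1 (mod 163).

37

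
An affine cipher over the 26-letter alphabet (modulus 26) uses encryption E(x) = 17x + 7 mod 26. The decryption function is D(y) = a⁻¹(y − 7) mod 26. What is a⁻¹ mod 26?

Apply the Euclidean algorithm to 26 and 17:
26 = 1×17 + 9
17 = 1×9 + 8
9 = 1×8 + 1
8 = 8×1 + 0
The gcd is 1. Working backward:
1 = 9 − 8
1 = −17 + 2·9
1 = 2·26 − 3·17
So 17·(-3) ≡ 1 (mod 26), and -3 ≡ 23 (mod 26).

23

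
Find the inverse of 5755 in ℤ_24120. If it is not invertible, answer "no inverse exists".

no inverse exists

Compute gcd(5755, 24120):
24120 = 4·5755 + 1100
5755 = 5·1100 + 255
1100 = 4·255 + 80
255 = 3·80 + 15
80 = 5·15 + 5
15 = 3·5 + 0
Since gcd = 5 > 1, 5755 is not a unit mod 24120.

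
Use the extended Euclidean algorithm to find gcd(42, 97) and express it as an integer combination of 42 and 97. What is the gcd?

1

Repeated division:
97 = 2*42 + 13
42 = 3*13 + 3
13 = 4*3 + 1
3 = 3*1 + 0
gcd(42, 97) = 1.
Express as a combination:
1 = 13 − 4·3
1 = −4·42 + 13·13
1 = 13·97 − 30·42
So 1 = (13)·97 + (-30)·42.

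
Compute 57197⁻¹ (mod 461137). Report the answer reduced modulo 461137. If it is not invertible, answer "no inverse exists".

gcd(461137, 57197) by repeated division:
461137 = 8*57197 + 3561
57197 = 16*3561 + 221
3561 = 16*221 + 25
221 = 8*25 + 21
25 = 1*21 + 4
21 = 5*4 + 1
4 = 4*1 + 0
Since gcd(57197, 461137) = 1, back-substitute to write 1 as a combination:
1 = 21 − 5·4
1 = −5·25 + 6·21
1 = 6·221 − 53·25
1 = −53·3561 + 854·221
1 = 854·57197 − 13717·3561
1 = −13717·461137 + 110590·57197
So 57197·110590 ≡ 1 (mod 461137).

110590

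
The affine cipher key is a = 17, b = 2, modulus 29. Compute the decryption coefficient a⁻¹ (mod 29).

12

Run Euclid on (29, 17):
29 = 1·17 + 12
17 = 1·12 + 5
12 = 2·5 + 2
5 = 2·2 + 1
2 = 2·1 + 0
The gcd is 1. Working backward:
1 = 5 − 2·2
1 = −2·12 + 5·5
1 = 5·17 − 7·12
1 = −7·29 + 12·17
So 17·12 ≡ 1 (mod 29).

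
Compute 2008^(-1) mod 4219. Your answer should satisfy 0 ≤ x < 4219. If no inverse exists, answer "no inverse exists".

1725

Extended Euclidean algorithm:
4219 = 2×2008 + 203
2008 = 9×203 + 181
203 = 1×181 + 22
181 = 8×22 + 5
22 = 4×5 + 2
5 = 2×2 + 1
2 = 2×1 + 0
The gcd is 1. Working backward:
1 = 5 − 2·2
1 = −2·22 + 9·5
1 = 9·181 − 74·22
1 = −74·203 + 83·181
1 = 83·2008 − 821·203
1 = −821·4219 + 1725·2008
So 2008·1725 ≡ 1 (mod 4219).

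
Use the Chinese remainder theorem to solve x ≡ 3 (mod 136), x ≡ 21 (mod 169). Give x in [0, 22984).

Write x = 3 + 136·k. Then 136·k ≡ 21 − 3 ≡ 18 (mod 169).
Need 136⁻¹ mod 169. Extended Euclid on (169, 136):
169 = 1*136 + 33
136 = 4*33 + 4
33 = 8*4 + 1
4 = 4*1 + 0
Back-substitute:
1 = 33 − 8·4
1 = −8·136 + 33·33
1 = 33·169 − 41·136
136⁻¹ ≡ 128 (mod 169), so k ≡ 128·18 ≡ 107 (mod 169).
x = 3 + 136·107 = 14555.

14555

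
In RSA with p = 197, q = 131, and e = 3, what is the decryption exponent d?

16987

φ(n) = (p−1)(q−1) = 196·130 = 25480.
Need d with 3·d ≡ 1 (mod 25480). Apply the extended Euclidean algorithm:
25480 = 8493·3 + 1
3 = 3·1 + 0
Back-substitute:
1 = 25480 − 8493·3
So 3·(-8493) ≡ 1 (mod 25480), hence d ≡ -8493 ≡ 16987 (mod 25480).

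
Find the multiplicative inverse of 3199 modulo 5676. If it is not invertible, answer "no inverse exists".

511

gcd(5676, 3199) by repeated division:
5676 = 1×3199 + 2477
3199 = 1×2477 + 722
2477 = 3×722 + 311
722 = 2×311 + 100
311 = 3×100 + 11
100 = 9×11 + 1
11 = 11×1 + 0
Since gcd(3199, 5676) = 1, back-substitute to write 1 as a combination:
1 = 100 − 9·11
1 = −9·311 + 28·100
1 = 28·722 − 65·311
1 = −65·2477 + 223·722
1 = 223·3199 − 288·2477
1 = −288·5676 + 511·3199
So 3199·511 ≡ 1 (mod 5676).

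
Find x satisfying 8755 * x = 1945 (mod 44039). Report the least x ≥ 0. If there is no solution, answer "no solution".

35161

First find gcd(8755, 44039):
44039 = 5·8755 + 264
8755 = 33·264 + 43
264 = 6·43 + 6
43 = 7·6 + 1
6 = 6·1 + 0
gcd = 1, so a unique solution mod 44039 exists.
Back-substitute for the Bézout coefficients:
1 = 43 − 7·6
1 = −7·264 + 43·43
1 = 43·8755 − 1426·264
1 = −1426·44039 + 7173·8755
So 8755·(7173) ≡ 1 (mod 44039), giving 8755⁻¹ ≡ 7173.
x ≡ 8755⁻¹·1945 ≡ 7173·1945 ≡ 35161 (mod 44039).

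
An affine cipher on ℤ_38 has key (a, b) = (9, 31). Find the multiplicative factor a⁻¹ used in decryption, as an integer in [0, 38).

17

Extended Euclidean algorithm:
38 = 4×9 + 2
9 = 4×2 + 1
2 = 2×1 + 0
gcd = 1, so the inverse exists. Back-substitute:
1 = 9 − 4·2
1 = −4·38 + 17·9
So 9·17 ≡ 1 (mod 38).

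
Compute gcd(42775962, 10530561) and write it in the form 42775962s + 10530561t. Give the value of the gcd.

Euclidean algorithm:
42775962 = 4*10530561 + 653718
10530561 = 16*653718 + 71073
653718 = 9*71073 + 14061
71073 = 5*14061 + 768
14061 = 18*768 + 237
768 = 3*237 + 57
237 = 4*57 + 9
57 = 6*9 + 3
9 = 3*3 + 0
gcd(42775962, 10530561) = 3.
Back-substituting:
3 = 57 − 6·9
3 = −6·237 + 25·57
3 = 25·768 − 81·237
3 = −81·14061 + 1483·768
3 = 1483·71073 − 7496·14061
3 = −7496·653718 + 68947·71073
3 = 68947·10530561 − 1110648·653718
3 = −1110648·42775962 + 4511539·10530561
So 3 = (-1110648)·42775962 + (4511539)·10530561.

3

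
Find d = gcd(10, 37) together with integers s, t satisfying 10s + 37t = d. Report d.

1

Repeated division:
37 = 3*10 + 7
10 = 1*7 + 3
7 = 2*3 + 1
3 = 3*1 + 0
gcd(10, 37) = 1.
Back-substituting:
1 = 7 − 2·3
1 = −2·10 + 3·7
1 = 3·37 − 11·10
So 1 = (3)·37 + (-11)·10.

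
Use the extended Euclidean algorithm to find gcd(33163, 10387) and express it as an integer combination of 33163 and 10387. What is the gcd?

13

Apply Euclid's algorithm to 33163 and 10387:
33163 = 3*10387 + 2002
10387 = 5*2002 + 377
2002 = 5*377 + 117
377 = 3*117 + 26
117 = 4*26 + 13
26 = 2*13 + 0
gcd(33163, 10387) = 13.
Back-substituting:
13 = 117 − 4·26
13 = −4·377 + 13·117
13 = 13·2002 − 69·377
13 = −69·10387 + 358·2002
13 = 358·33163 − 1143·10387
So 13 = (358)·33163 + (-1143)·10387.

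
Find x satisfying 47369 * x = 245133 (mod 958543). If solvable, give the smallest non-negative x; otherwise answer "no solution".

84570

First find gcd(47369, 958543):
958543 = 20×47369 + 11163
47369 = 4×11163 + 2717
11163 = 4×2717 + 295
2717 = 9×295 + 62
295 = 4×62 + 47
62 = 1×47 + 15
47 = 3×15 + 2
15 = 7×2 + 1
2 = 2×1 + 0
gcd = 1, so a unique solution mod 958543 exists.
Back-substitute for the Bézout coefficients:
1 = 15 − 7·2
1 = −7·47 + 22·15
1 = 22·62 − 29·47
1 = −29·295 + 138·62
1 = 138·2717 − 1271·295
1 = −1271·11163 + 5222·2717
1 = 5222·47369 − 22159·11163
1 = −22159·958543 + 448402·47369
So 47369·(448402) ≡ 1 (mod 958543), giving 47369⁻¹ ≡ 448402.
x ≡ 47369⁻¹·245133 ≡ 448402·245133 ≡ 84570 (mod 958543).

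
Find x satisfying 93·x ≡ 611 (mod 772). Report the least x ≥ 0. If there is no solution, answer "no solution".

239

First find gcd(93, 772):
772 = 8·93 + 28
93 = 3·28 + 9
28 = 3·9 + 1
9 = 9·1 + 0
gcd = 1, so a unique solution mod 772 exists.
Back-substitute for the Bézout coefficients:
1 = 28 − 3·9
1 = −3·93 + 10·28
1 = 10·772 − 83·93
So 93·(-83) ≡ 1 (mod 772), giving 93⁻¹ ≡ 689.
x ≡ 93⁻¹·611 ≡ 689·611 ≡ 239 (mod 772).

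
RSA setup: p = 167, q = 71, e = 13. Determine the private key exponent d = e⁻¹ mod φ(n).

6257

φ(n) = (p−1)(q−1) = 166·70 = 11620.
Need d with 13·d ≡ 1 (mod 11620). Apply the extended Euclidean algorithm:
11620 = 893*13 + 11
13 = 1*11 + 2
11 = 5*2 + 1
2 = 2*1 + 0
Back-substitute:
1 = 11 − 5·2
1 = −5·13 + 6·11
1 = 6·11620 − 5363·13
So 13·(-5363) ≡ 1 (mod 11620), hence d ≡ -5363 ≡ 6257 (mod 11620).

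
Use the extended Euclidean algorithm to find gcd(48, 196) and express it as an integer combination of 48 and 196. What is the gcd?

4

Euclidean algorithm:
196 = 4*48 + 4
48 = 12*4 + 0
gcd(48, 196) = 4.
Express as a combination:
4 = 196 − 4·48
So 4 = (1)·196 + (-4)·48.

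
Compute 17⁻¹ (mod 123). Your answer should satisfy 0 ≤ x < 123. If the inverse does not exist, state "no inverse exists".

Apply the Euclidean algorithm to 123 and 17:
123 = 7*17 + 4
17 = 4*4 + 1
4 = 4*1 + 0
Since gcd(17, 123) = 1, back-substitute to write 1 as a combination:
1 = 17 − 4·4
1 = −4·123 + 29·17
So 17·29 ≡ 1 (mod 123).

29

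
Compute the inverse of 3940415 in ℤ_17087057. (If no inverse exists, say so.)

15251593

Apply the Euclidean algorithm to 17087057 and 3940415:
17087057 = 4·3940415 + 1325397
3940415 = 2·1325397 + 1289621
1325397 = 1·1289621 + 35776
1289621 = 36·35776 + 1685
35776 = 21·1685 + 391
1685 = 4·391 + 121
391 = 3·121 + 28
121 = 4·28 + 9
28 = 3·9 + 1
9 = 9·1 + 0
The gcd is 1. Working backward:
1 = 28 − 3·9
1 = −3·121 + 13·28
1 = 13·391 − 42·121
1 = −42·1685 + 181·391
1 = 181·35776 − 3843·1685
1 = −3843·1289621 + 138529·35776
1 = 138529·1325397 − 142372·1289621
1 = −142372·3940415 + 423273·1325397
1 = 423273·17087057 − 1835464·3940415
Hence 3940415⁻¹ ≡ -1835464 ≡ 15251593 (mod 17087057).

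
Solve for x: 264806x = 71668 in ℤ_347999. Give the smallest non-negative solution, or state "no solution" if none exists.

112598

First find gcd(264806, 347999):
347999 = 1×264806 + 83193
264806 = 3×83193 + 15227
83193 = 5×15227 + 7058
15227 = 2×7058 + 1111
7058 = 6×1111 + 392
1111 = 2×392 + 327
392 = 1×327 + 65
327 = 5×65 + 2
65 = 32×2 + 1
2 = 2×1 + 0
gcd = 1, so a unique solution mod 347999 exists.
Back-substitute for the Bézout coefficients:
1 = 65 − 32·2
1 = −32·327 + 161·65
1 = 161·392 − 193·327
1 = −193·1111 + 547·392
1 = 547·7058 − 3475·1111
1 = −3475·15227 + 7497·7058
1 = 7497·83193 − 40960·15227
1 = −40960·264806 + 130377·83193
1 = 130377·347999 − 171337·264806
So 264806·(-171337) ≡ 1 (mod 347999), giving 264806⁻¹ ≡ 176662.
x ≡ 264806⁻¹·71668 ≡ 176662·71668 ≡ 112598 (mod 347999).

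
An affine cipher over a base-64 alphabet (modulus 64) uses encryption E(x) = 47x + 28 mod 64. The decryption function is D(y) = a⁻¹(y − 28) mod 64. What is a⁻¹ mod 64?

Extended Euclidean algorithm:
64 = 1×47 + 17
47 = 2×17 + 13
17 = 1×13 + 4
13 = 3×4 + 1
4 = 4×1 + 0
Since gcd(47, 64) = 1, back-substitute to write 1 as a combination:
1 = 13 − 3·4
1 = −3·17 + 4·13
1 = 4·47 − 11·17
1 = −11·64 + 15·47
So 47·15 ≡ 1 (mod 64).

15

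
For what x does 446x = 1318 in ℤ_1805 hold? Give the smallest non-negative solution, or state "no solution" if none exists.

First find gcd(446, 1805):
1805 = 4·446 + 21
446 = 21·21 + 5
21 = 4·5 + 1
5 = 5·1 + 0
gcd = 1, so a unique solution mod 1805 exists.
Back-substitute for the Bézout coefficients:
1 = 21 − 4·5
1 = −4·446 + 85·21
1 = 85·1805 − 344·446
So 446·(-344) ≡ 1 (mod 1805), giving 446⁻¹ ≡ 1461.
x ≡ 446⁻¹·1318 ≡ 1461·1318 ≡ 1468 (mod 1805).

1468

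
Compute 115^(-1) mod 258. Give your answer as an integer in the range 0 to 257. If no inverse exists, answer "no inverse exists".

Run Euclid on (258, 115):
258 = 2×115 + 28
115 = 4×28 + 3
28 = 9×3 + 1
3 = 3×1 + 0
Since gcd(115, 258) = 1, back-substitute to write 1 as a combination:
1 = 28 − 9·3
1 = −9·115 + 37·28
1 = 37·258 − 83·115
Thus 115·(-83) ≡ 1 (mod 258); reducing, -83 mod 258 = 175.

175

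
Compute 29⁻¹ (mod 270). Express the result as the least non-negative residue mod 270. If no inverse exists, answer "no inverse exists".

gcd(270, 29) by repeated division:
270 = 9·29 + 9
29 = 3·9 + 2
9 = 4·2 + 1
2 = 2·1 + 0
The gcd is 1. Working backward:
1 = 9 − 4·2
1 = −4·29 + 13·9
1 = 13·270 − 121·29
Hence 29⁻¹ ≡ -121 ≡ 149 (mod 270).

149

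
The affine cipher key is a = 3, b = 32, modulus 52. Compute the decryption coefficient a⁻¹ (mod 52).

35

Extended Euclidean algorithm:
52 = 17*3 + 1
3 = 3*1 + 0
Since gcd(3, 52) = 1, back-substitute to write 1 as a combination:
1 = 52 − 17·3
So 3·(-17) ≡ 1 (mod 52), and -17 ≡ 35 (mod 52).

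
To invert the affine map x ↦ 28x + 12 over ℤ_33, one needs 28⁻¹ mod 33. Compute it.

gcd(33, 28) by repeated division:
33 = 1*28 + 5
28 = 5*5 + 3
5 = 1*3 + 2
3 = 1*2 + 1
2 = 2*1 + 0
gcd = 1, so the inverse exists. Back-substitute:
1 = 3 − 2
1 = −5 + 2·3
1 = 2·28 − 11·5
1 = −11·33 + 13·28
So 28·13 ≡ 1 (mod 33).

13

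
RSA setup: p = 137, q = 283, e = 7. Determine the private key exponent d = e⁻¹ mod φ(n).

φ(n) = (p−1)(q−1) = 136·282 = 38352.
Need d with 7·d ≡ 1 (mod 38352). Apply the extended Euclidean algorithm:
38352 = 5478*7 + 6
7 = 1*6 + 1
6 = 6*1 + 0
Back-substitute:
1 = 7 − 6
1 = −38352 + 5479·7
So 7·5479 ≡ 1 (mod 38352), hence d = 5479.

5479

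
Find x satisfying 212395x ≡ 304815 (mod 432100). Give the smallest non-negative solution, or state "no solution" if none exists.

9197

First find gcd(212395, 432100):
432100 = 2*212395 + 7310
212395 = 29*7310 + 405
7310 = 18*405 + 20
405 = 20*20 + 5
20 = 4*5 + 0
gcd = 5 and 5 | 304815, so solutions exist. Divide through by 5: 42479x ≡ 60963 (mod 86420).
Now find 42479⁻¹ mod 86420:
86420 = 2×42479 + 1462
42479 = 29×1462 + 81
1462 = 18×81 + 4
81 = 20×4 + 1
4 = 4×1 + 0
Back-substitute:
1 = 81 − 20·4
1 = −20·1462 + 361·81
1 = 361·42479 − 10489·1462
1 = −10489·86420 + 21339·42479
So 42479⁻¹ ≡ 21339 (mod 86420).
Then x ≡ 21339·60963 ≡ 9197 (mod 86420); the smallest non-negative solution is x = 9197.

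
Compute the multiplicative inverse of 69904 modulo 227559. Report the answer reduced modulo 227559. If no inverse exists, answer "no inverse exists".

Apply the Euclidean algorithm to 227559 and 69904:
227559 = 3*69904 + 17847
69904 = 3*17847 + 16363
17847 = 1*16363 + 1484
16363 = 11*1484 + 39
1484 = 38*39 + 2
39 = 19*2 + 1
2 = 2*1 + 0
The gcd is 1. Working backward:
1 = 39 − 19·2
1 = −19·1484 + 723·39
1 = 723·16363 − 7972·1484
1 = −7972·17847 + 8695·16363
1 = 8695·69904 − 34057·17847
1 = −34057·227559 + 110866·69904
So 69904·110866 ≡ 1 (mod 227559).

110866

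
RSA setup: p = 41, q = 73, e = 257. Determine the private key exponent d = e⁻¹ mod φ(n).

φ(n) = (p−1)(q−1) = 40·72 = 2880.
Need d with 257·d ≡ 1 (mod 2880). Apply the extended Euclidean algorithm:
2880 = 11·257 + 53
257 = 4·53 + 45
53 = 1·45 + 8
45 = 5·8 + 5
8 = 1·5 + 3
5 = 1·3 + 2
3 = 1·2 + 1
2 = 2·1 + 0
Back-substitute:
1 = 3 − 2
1 = −5 + 2·3
1 = 2·8 − 3·5
1 = −3·45 + 17·8
1 = 17·53 − 20·45
1 = −20·257 + 97·53
1 = 97·2880 − 1087·257
So 257·(-1087) ≡ 1 (mod 2880), hence d ≡ -1087 ≡ 1793 (mod 2880).

1793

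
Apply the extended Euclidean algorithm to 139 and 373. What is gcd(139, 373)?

Apply Euclid's algorithm to 373 and 139:
373 = 2*139 + 95
139 = 1*95 + 44
95 = 2*44 + 7
44 = 6*7 + 2
7 = 3*2 + 1
2 = 2*1 + 0
gcd(139, 373) = 1.
Working backward:
1 = 7 − 3·2
1 = −3·44 + 19·7
1 = 19·95 − 41·44
1 = −41·139 + 60·95
1 = 60·373 − 161·139
So 1 = (60)·373 + (-161)·139.

1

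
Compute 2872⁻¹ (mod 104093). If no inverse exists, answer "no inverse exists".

Extended Euclidean algorithm:
104093 = 36·2872 + 701
2872 = 4·701 + 68
701 = 10·68 + 21
68 = 3·21 + 5
21 = 4·5 + 1
5 = 5·1 + 0
Since gcd(2872, 104093) = 1, back-substitute to write 1 as a combination:
1 = 21 − 4·5
1 = −4·68 + 13·21
1 = 13·701 − 134·68
1 = −134·2872 + 549·701
1 = 549·104093 − 19898·2872
Thus 2872·(-19898) ≡ 1 (mod 104093); reducing, -19898 mod 104093 = 84195.

84195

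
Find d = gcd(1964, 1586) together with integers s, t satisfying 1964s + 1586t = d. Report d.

Apply Euclid's algorithm to 1964 and 1586:
1964 = 1*1586 + 378
1586 = 4*378 + 74
378 = 5*74 + 8
74 = 9*8 + 2
8 = 4*2 + 0
gcd(1964, 1586) = 2.
Back-substituting:
2 = 74 − 9·8
2 = −9·378 + 46·74
2 = 46·1586 − 193·378
2 = −193·1964 + 239·1586
So 2 = (-193)·1964 + (239)·1586.

2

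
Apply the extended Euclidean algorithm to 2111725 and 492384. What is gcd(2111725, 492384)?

Repeated division:
2111725 = 4*492384 + 142189
492384 = 3*142189 + 65817
142189 = 2*65817 + 10555
65817 = 6*10555 + 2487
10555 = 4*2487 + 607
2487 = 4*607 + 59
607 = 10*59 + 17
59 = 3*17 + 8
17 = 2*8 + 1
8 = 8*1 + 0
gcd(2111725, 492384) = 1.
Back-substituting:
1 = 17 − 2·8
1 = −2·59 + 7·17
1 = 7·607 − 72·59
1 = −72·2487 + 295·607
1 = 295·10555 − 1252·2487
1 = −1252·65817 + 7807·10555
1 = 7807·142189 − 16866·65817
1 = −16866·492384 + 58405·142189
1 = 58405·2111725 − 250486·492384
So 1 = (58405)·2111725 + (-250486)·492384.

1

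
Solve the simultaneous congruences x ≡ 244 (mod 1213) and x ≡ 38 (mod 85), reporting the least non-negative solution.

34208

Write x = 244 + 1213·k. Then 1213·k ≡ 38 − 244 ≡ 49 (mod 85).
Need 1213⁻¹ mod 85. Extended Euclid on (85, 23):
85 = 3*23 + 16
23 = 1*16 + 7
16 = 2*7 + 2
7 = 3*2 + 1
2 = 2*1 + 0
Back-substitute:
1 = 7 − 3·2
1 = −3·16 + 7·7
1 = 7·23 − 10·16
1 = −10·85 + 37·23
1213⁻¹ ≡ 37 (mod 85), so k ≡ 37·49 ≡ 28 (mod 85).
x = 244 + 1213·28 = 34208.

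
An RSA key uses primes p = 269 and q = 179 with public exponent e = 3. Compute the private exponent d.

φ(n) = (p−1)(q−1) = 268·178 = 47704.
Need d with 3·d ≡ 1 (mod 47704). Apply the extended Euclidean algorithm:
47704 = 15901·3 + 1
3 = 3·1 + 0
Back-substitute:
1 = 47704 − 15901·3
So 3·(-15901) ≡ 1 (mod 47704), hence d ≡ -15901 ≡ 31803 (mod 47704).

31803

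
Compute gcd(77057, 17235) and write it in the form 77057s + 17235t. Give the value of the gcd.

Euclidean algorithm:
77057 = 4×17235 + 8117
17235 = 2×8117 + 1001
8117 = 8×1001 + 109
1001 = 9×109 + 20
109 = 5×20 + 9
20 = 2×9 + 2
9 = 4×2 + 1
2 = 2×1 + 0
gcd(77057, 17235) = 1.
Working backward:
1 = 9 − 4·2
1 = −4·20 + 9·9
1 = 9·109 − 49·20
1 = −49·1001 + 450·109
1 = 450·8117 − 3649·1001
1 = −3649·17235 + 7748·8117
1 = 7748·77057 − 34641·17235
So 1 = (7748)·77057 + (-34641)·17235.

1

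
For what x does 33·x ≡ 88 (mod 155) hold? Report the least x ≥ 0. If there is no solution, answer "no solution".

First find gcd(33, 155):
155 = 4×33 + 23
33 = 1×23 + 10
23 = 2×10 + 3
10 = 3×3 + 1
3 = 3×1 + 0
gcd = 1, so a unique solution mod 155 exists.
Back-substitute for the Bézout coefficients:
1 = 10 − 3·3
1 = −3·23 + 7·10
1 = 7·33 − 10·23
1 = −10·155 + 47·33
So 33·(47) ≡ 1 (mod 155), giving 33⁻¹ ≡ 47.
x ≡ 33⁻¹·88 ≡ 47·88 ≡ 106 (mod 155).

106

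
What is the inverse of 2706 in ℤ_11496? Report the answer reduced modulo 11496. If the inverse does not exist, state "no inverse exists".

no inverse exists

Euclidean algorithm on 11496, 2706:
11496 = 4*2706 + 672
2706 = 4*672 + 18
672 = 37*18 + 6
18 = 3*6 + 0
gcd(2706, 11496) = 6 ≠ 1, so 2706 has no multiplicative inverse modulo 11496.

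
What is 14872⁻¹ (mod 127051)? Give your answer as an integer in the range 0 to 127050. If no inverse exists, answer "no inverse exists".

111443

Extended Euclidean algorithm:
127051 = 8*14872 + 8075
14872 = 1*8075 + 6797
8075 = 1*6797 + 1278
6797 = 5*1278 + 407
1278 = 3*407 + 57
407 = 7*57 + 8
57 = 7*8 + 1
8 = 8*1 + 0
gcd = 1, so the inverse exists. Back-substitute:
1 = 57 − 7·8
1 = −7·407 + 50·57
1 = 50·1278 − 157·407
1 = −157·6797 + 835·1278
1 = 835·8075 − 992·6797
1 = −992·14872 + 1827·8075
1 = 1827·127051 − 15608·14872
Hence 14872⁻¹ ≡ -15608 ≡ 111443 (mod 127051).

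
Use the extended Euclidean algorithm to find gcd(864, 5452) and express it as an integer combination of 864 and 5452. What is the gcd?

Repeated division:
5452 = 6·864 + 268
864 = 3·268 + 60
268 = 4·60 + 28
60 = 2·28 + 4
28 = 7·4 + 0
gcd(864, 5452) = 4.
Express as a combination:
4 = 60 − 2·28
4 = −2·268 + 9·60
4 = 9·864 − 29·268
4 = −29·5452 + 183·864
So 4 = (-29)·5452 + (183)·864.

4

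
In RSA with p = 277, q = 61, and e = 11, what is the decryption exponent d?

3011

φ(n) = (p−1)(q−1) = 276·60 = 16560.
Need d with 11·d ≡ 1 (mod 16560). Apply the extended Euclidean algorithm:
16560 = 1505·11 + 5
11 = 2·5 + 1
5 = 5·1 + 0
Back-substitute:
1 = 11 − 2·5
1 = −2·16560 + 3011·11
So 11·3011 ≡ 1 (mod 16560), hence d = 3011.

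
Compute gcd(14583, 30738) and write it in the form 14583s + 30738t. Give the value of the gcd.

3

Euclidean algorithm:
30738 = 2×14583 + 1572
14583 = 9×1572 + 435
1572 = 3×435 + 267
435 = 1×267 + 168
267 = 1×168 + 99
168 = 1×99 + 69
99 = 1×69 + 30
69 = 2×30 + 9
30 = 3×9 + 3
9 = 3×3 + 0
gcd(14583, 30738) = 3.
Working backward:
3 = 30 − 3·9
3 = −3·69 + 7·30
3 = 7·99 − 10·69
3 = −10·168 + 17·99
3 = 17·267 − 27·168
3 = −27·435 + 44·267
3 = 44·1572 − 159·435
3 = −159·14583 + 1475·1572
3 = 1475·30738 − 3109·14583
So 3 = (1475)·30738 + (-3109)·14583.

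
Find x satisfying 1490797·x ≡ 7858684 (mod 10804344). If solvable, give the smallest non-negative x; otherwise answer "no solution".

First find gcd(1490797, 10804344):
10804344 = 7×1490797 + 368765
1490797 = 4×368765 + 15737
368765 = 23×15737 + 6814
15737 = 2×6814 + 2109
6814 = 3×2109 + 487
2109 = 4×487 + 161
487 = 3×161 + 4
161 = 40×4 + 1
4 = 4×1 + 0
gcd = 1, so a unique solution mod 10804344 exists.
Back-substitute for the Bézout coefficients:
1 = 161 − 40·4
1 = −40·487 + 121·161
1 = 121·2109 − 524·487
1 = −524·6814 + 1693·2109
1 = 1693·15737 − 3910·6814
1 = −3910·368765 + 91623·15737
1 = 91623·1490797 − 370402·368765
1 = −370402·10804344 + 2684437·1490797
So 1490797·(2684437) ≡ 1 (mod 10804344), giving 1490797⁻¹ ≡ 2684437.
x ≡ 1490797⁻¹·7858684 ≡ 2684437·7858684 ≡ 1375924 (mod 10804344).

1375924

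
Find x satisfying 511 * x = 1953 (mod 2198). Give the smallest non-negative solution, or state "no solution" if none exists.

First find gcd(511, 2198):
2198 = 4·511 + 154
511 = 3·154 + 49
154 = 3·49 + 7
49 = 7·7 + 0
gcd = 7 and 7 | 1953, so solutions exist. Divide through by 7: 73x ≡ 279 (mod 314).
Now find 73⁻¹ mod 314:
314 = 4×73 + 22
73 = 3×22 + 7
22 = 3×7 + 1
7 = 7×1 + 0
Back-substitute:
1 = 22 − 3·7
1 = −3·73 + 10·22
1 = 10·314 − 43·73
So 73·(-43) ≡ 1 (mod 314), i.e. 73⁻¹ ≡ 271.
Then x ≡ 271·279 ≡ 249 (mod 314); the smallest non-negative solution is x = 249.

249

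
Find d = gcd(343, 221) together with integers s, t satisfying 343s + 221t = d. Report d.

Euclidean algorithm:
343 = 1×221 + 122
221 = 1×122 + 99
122 = 1×99 + 23
99 = 4×23 + 7
23 = 3×7 + 2
7 = 3×2 + 1
2 = 2×1 + 0
gcd(343, 221) = 1.
Back-substituting:
1 = 7 − 3·2
1 = −3·23 + 10·7
1 = 10·99 − 43·23
1 = −43·122 + 53·99
1 = 53·221 − 96·122
1 = −96·343 + 149·221
So 1 = (-96)·343 + (149)·221.

1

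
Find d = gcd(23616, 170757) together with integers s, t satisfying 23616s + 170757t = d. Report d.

9

Euclidean algorithm:
170757 = 7*23616 + 5445
23616 = 4*5445 + 1836
5445 = 2*1836 + 1773
1836 = 1*1773 + 63
1773 = 28*63 + 9
63 = 7*9 + 0
gcd(23616, 170757) = 9.
Express as a combination:
9 = 1773 − 28·63
9 = −28·1836 + 29·1773
9 = 29·5445 − 86·1836
9 = −86·23616 + 373·5445
9 = 373·170757 − 2697·23616
So 9 = (373)·170757 + (-2697)·23616.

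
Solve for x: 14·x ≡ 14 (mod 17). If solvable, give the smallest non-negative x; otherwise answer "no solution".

First find gcd(14, 17):
17 = 1*14 + 3
14 = 4*3 + 2
3 = 1*2 + 1
2 = 2*1 + 0
gcd = 1, so a unique solution mod 17 exists.
Back-substitute for the Bézout coefficients:
1 = 3 − 2
1 = −14 + 5·3
1 = 5·17 − 6·14
So 14·(-6) ≡ 1 (mod 17), giving 14⁻¹ ≡ 11.
x ≡ 14⁻¹·14 ≡ 11·14 ≡ 1 (mod 17).

1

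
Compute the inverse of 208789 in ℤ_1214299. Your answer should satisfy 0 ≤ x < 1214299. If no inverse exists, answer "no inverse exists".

Run Euclid on (1214299, 208789):
1214299 = 5·208789 + 170354
208789 = 1·170354 + 38435
170354 = 4·38435 + 16614
38435 = 2·16614 + 5207
16614 = 3·5207 + 993
5207 = 5·993 + 242
993 = 4·242 + 25
242 = 9·25 + 17
25 = 1·17 + 8
17 = 2·8 + 1
8 = 8·1 + 0
The gcd is 1. Working backward:
1 = 17 − 2·8
1 = −2·25 + 3·17
1 = 3·242 − 29·25
1 = −29·993 + 119·242
1 = 119·5207 − 624·993
1 = −624·16614 + 1991·5207
1 = 1991·38435 − 4606·16614
1 = −4606·170354 + 20415·38435
1 = 20415·208789 − 25021·170354
1 = −25021·1214299 + 145520·208789
So 208789·145520 ≡ 1 (mod 1214299).

145520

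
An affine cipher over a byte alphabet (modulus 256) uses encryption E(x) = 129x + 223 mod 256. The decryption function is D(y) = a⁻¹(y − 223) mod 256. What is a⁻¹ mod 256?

129

Apply the Euclidean algorithm to 256 and 129:
256 = 1×129 + 127
129 = 1×127 + 2
127 = 63×2 + 1
2 = 2×1 + 0
gcd = 1, so the inverse exists. Back-substitute:
1 = 127 − 63·2
1 = −63·129 + 64·127
1 = 64·256 − 127·129
Thus 129·(-127) ≡ 1 (mod 256); reducing, -127 mod 256 = 129.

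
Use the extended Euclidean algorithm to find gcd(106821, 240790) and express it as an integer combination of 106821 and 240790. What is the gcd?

Repeated division:
240790 = 2×106821 + 27148
106821 = 3×27148 + 25377
27148 = 1×25377 + 1771
25377 = 14×1771 + 583
1771 = 3×583 + 22
583 = 26×22 + 11
22 = 2×11 + 0
gcd(106821, 240790) = 11.
Back-substituting:
11 = 583 − 26·22
11 = −26·1771 + 79·583
11 = 79·25377 − 1132·1771
11 = −1132·27148 + 1211·25377
11 = 1211·106821 − 4765·27148
11 = −4765·240790 + 10741·106821
So 11 = (-4765)·240790 + (10741)·106821.

11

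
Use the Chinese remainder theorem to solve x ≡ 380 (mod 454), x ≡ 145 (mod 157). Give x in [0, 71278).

Write x = 380 + 454·k. Then 454·k ≡ 145 − 380 ≡ 79 (mod 157).
Need 454⁻¹ mod 157. Extended Euclid on (157, 140):
157 = 1×140 + 17
140 = 8×17 + 4
17 = 4×4 + 1
4 = 4×1 + 0
Back-substitute:
1 = 17 − 4·4
1 = −4·140 + 33·17
1 = 33·157 − 37·140
454⁻¹ ≡ 120 (mod 157), so k ≡ 120·79 ≡ 60 (mod 157).
x = 380 + 454·60 = 27620.

27620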